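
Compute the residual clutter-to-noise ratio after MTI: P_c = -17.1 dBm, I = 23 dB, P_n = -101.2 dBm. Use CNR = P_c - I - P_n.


CNR = -17.1 - 23 - (-101.2) = 61.1 dB

61.1 dB


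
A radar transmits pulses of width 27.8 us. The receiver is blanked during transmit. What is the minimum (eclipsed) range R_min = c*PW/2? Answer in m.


R_min = 3e8 * 27.8e-6 / 2 = 4170.0 m

4170.0 m


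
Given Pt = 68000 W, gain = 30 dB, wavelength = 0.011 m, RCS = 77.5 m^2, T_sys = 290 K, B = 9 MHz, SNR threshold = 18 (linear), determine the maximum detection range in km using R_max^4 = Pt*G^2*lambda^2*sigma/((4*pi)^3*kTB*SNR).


G_lin = 10^(30/10) = 1000.0
R^4 = 68000 * 1000.0^2 * 0.011^2 * 77.5 / ((4*pi)^3 * 1.38e-23 * 290 * 9000000.0 * 18)
R^4 = 4.95649e17 m^4
R_max = (4.95649e17)^(1/4) = 26533.4 m = 26.5 km

26.5 km


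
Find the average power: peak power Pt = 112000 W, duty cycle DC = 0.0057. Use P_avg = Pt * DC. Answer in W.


P_avg = 112000 * 0.0057 = 638.4 W

638.4 W


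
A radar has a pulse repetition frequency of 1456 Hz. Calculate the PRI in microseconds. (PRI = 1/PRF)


PRI = 1/1456 = 0.0006868132 s = 686.8 us

686.8 us


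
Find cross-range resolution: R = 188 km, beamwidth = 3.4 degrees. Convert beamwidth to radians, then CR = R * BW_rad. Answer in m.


BW_rad = 0.059341195
CR = 188000 * 0.059341195 = 11156.1 m

11156.1 m


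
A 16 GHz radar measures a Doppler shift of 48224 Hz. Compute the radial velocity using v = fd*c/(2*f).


v = 48224 * 3e8 / (2 * 16000000000.0) = 452.1 m/s

452.1 m/s


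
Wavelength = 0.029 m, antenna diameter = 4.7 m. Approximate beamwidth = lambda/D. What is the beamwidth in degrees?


BW_rad = 0.029 / 4.7 = 0.00617
BW_deg = 0.35 degrees

0.35 degrees


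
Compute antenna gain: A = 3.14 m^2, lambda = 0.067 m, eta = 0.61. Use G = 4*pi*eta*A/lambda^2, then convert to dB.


G_linear = 4*pi*0.61*3.14/0.067^2 = 5361.91
G_dB = 10*log10(5361.91) = 37.3 dB

37.3 dB


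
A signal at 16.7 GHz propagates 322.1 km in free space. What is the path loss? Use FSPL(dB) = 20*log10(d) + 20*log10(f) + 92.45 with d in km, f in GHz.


20*log10(322.1) = 50.16
20*log10(16.7) = 24.45
FSPL = 167.1 dB

167.1 dB


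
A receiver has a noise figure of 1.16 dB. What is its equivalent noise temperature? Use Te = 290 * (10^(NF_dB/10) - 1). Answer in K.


NF_lin = 10^(1.16/10) = 1.306171
Te = 290 * (1.306171 - 1) = 88.8 K

88.8 K


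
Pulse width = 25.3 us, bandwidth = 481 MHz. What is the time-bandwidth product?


TBP = 25.3 * 481 = 12169.3

12169.3


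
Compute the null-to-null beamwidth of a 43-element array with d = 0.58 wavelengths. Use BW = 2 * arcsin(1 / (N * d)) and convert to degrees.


1/(N*d) = 1/(43*0.58) = 0.040096
BW = 2*arcsin(0.040096) = 4.6 degrees

4.6 degrees


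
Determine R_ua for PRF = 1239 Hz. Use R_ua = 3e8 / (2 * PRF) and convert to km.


R_ua = 3e8 / (2 * 1239) = 121065.4 m = 121.1 km

121.1 km


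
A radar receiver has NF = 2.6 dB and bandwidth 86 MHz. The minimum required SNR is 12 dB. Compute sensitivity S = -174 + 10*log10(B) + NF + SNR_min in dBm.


10*log10(86000000.0) = 79.34
S = -174 + 79.34 + 2.6 + 12 = -80.1 dBm

-80.1 dBm


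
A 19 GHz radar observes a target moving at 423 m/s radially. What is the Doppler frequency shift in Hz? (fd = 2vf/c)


fd = 2 * 423 * 19000000000.0 / 3e8 = 53580.0 Hz

53580.0 Hz


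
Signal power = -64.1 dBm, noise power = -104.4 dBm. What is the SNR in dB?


SNR = -64.1 - (-104.4) = 40.3 dB

40.3 dB


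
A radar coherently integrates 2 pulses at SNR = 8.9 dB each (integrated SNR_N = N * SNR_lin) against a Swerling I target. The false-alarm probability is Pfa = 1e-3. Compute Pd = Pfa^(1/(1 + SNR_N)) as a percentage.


SNR_lin = 10^(8.9/10) = 7.76247
SNR_N = 2 * 7.76247 = 15.52494
1/(1 + SNR_N) = 1/16.52494 = 0.0605146
Pd = (1e-3)^0.0605146 = 0.65835
Pd = 65.8%

65.8%


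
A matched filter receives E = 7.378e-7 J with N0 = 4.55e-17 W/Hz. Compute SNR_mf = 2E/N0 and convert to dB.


SNR_lin = 2 * 7.378e-7 / 4.55e-17 = 3.243e10
SNR_dB = 10*log10(3.243e10) = 105.1 dB

105.1 dB


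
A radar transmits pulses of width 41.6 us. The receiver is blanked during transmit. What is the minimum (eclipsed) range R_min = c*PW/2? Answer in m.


R_min = 3e8 * 41.6e-6 / 2 = 6240.0 m

6240.0 m


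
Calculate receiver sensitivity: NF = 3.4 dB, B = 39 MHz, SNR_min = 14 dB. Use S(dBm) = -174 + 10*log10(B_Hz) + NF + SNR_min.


10*log10(39000000.0) = 75.91
S = -174 + 75.91 + 3.4 + 14 = -80.7 dBm

-80.7 dBm


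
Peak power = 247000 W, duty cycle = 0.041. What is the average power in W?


P_avg = 247000 * 0.041 = 10127.0 W

10127.0 W


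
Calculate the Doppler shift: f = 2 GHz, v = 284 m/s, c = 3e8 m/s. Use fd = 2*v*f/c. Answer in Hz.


fd = 2 * 284 * 2000000000.0 / 3e8 = 3786.7 Hz

3786.7 Hz


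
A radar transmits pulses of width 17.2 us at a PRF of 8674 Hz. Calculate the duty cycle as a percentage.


DC = 17.2e-6 * 8674 * 100 = 14.92%

14.92%


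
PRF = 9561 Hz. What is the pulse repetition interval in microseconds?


PRI = 1/9561 = 0.0001045916 s = 104.6 us

104.6 us


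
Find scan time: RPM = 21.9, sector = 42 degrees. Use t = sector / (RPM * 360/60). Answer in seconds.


t = 42 / (21.9 * 360) * 60 = 0.32 s

0.32 s


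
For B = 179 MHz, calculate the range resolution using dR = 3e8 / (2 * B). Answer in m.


dR = 3e8 / (2 * 179000000.0) = 0.84 m

0.84 m


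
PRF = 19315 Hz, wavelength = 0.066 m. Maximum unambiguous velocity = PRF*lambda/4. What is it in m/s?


V_ua = 19315 * 0.066 / 4 = 318.7 m/s

318.7 m/s


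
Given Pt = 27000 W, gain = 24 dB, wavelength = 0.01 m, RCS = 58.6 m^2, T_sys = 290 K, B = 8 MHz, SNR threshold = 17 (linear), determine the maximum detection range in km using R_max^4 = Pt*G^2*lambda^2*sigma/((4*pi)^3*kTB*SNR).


G_lin = 10^(24/10) = 251.188643
R^4 = 27000 * 251.188643^2 * 0.01^2 * 58.6 / ((4*pi)^3 * 1.38e-23 * 290 * 8000000.0 * 17)
R^4 = 9.24306e15 m^4
R_max = (9.24306e15)^(1/4) = 9805.1 m = 9.8 km

9.8 km


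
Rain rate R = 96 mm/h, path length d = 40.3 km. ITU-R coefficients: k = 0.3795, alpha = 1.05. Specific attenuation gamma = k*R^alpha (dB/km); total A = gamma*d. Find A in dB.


gamma = 0.3795 * 96^1.05 = 45.771651 dB/km
A = 45.771651 * 40.3 = 1844.6 dB

1844.6 dB


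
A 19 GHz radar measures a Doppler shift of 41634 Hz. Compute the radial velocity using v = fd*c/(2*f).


v = 41634 * 3e8 / (2 * 19000000000.0) = 328.7 m/s

328.7 m/s


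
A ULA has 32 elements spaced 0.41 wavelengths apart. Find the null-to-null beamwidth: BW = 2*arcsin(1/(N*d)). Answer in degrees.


1/(N*d) = 1/(32*0.41) = 0.07622
BW = 2*arcsin(0.07622) = 8.7 degrees

8.7 degrees


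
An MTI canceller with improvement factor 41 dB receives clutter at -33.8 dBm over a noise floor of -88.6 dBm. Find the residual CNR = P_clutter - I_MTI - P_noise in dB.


CNR = -33.8 - 41 - (-88.6) = 13.8 dB

13.8 dB


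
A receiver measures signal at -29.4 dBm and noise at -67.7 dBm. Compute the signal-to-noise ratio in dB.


SNR = -29.4 - (-67.7) = 38.3 dB

38.3 dB


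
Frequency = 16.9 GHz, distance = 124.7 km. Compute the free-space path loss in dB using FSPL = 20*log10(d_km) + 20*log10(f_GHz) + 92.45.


20*log10(124.7) = 41.92
20*log10(16.9) = 24.56
FSPL = 158.9 dB

158.9 dB


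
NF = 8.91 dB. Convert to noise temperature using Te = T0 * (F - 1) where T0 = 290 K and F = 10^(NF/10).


NF_lin = 10^(8.91/10) = 7.780366
Te = 290 * (7.780366 - 1) = 1966.3 K

1966.3 K


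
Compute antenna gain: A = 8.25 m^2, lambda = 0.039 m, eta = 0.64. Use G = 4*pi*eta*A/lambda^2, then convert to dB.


G_linear = 4*pi*0.64*8.25/0.039^2 = 43622.9
G_dB = 10*log10(43622.9) = 46.4 dB

46.4 dB


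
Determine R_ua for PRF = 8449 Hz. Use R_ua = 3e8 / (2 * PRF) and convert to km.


R_ua = 3e8 / (2 * 8449) = 17753.6 m = 17.8 km

17.8 km


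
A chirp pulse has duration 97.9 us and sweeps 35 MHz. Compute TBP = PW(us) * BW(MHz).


TBP = 97.9 * 35 = 3426.5

3426.5


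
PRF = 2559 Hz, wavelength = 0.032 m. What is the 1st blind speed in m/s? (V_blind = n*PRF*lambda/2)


V_blind = 1 * 2559 * 0.032 / 2 = 40.9 m/s

40.9 m/s


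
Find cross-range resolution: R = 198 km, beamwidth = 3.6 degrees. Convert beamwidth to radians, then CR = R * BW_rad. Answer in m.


BW_rad = 0.062831853
CR = 198000 * 0.062831853 = 12440.7 m

12440.7 m


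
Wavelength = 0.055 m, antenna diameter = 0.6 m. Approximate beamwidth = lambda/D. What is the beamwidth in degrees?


BW_rad = 0.055 / 0.6 = 0.091667
BW_deg = 5.25 degrees

5.25 degrees


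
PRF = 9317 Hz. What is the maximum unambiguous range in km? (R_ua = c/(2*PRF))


R_ua = 3e8 / (2 * 9317) = 16099.6 m = 16.1 km

16.1 km


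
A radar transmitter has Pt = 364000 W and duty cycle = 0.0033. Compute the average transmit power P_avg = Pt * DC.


P_avg = 364000 * 0.0033 = 1201.2 W

1201.2 W


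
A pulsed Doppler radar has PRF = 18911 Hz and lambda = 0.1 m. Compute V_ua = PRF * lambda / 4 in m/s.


V_ua = 18911 * 0.1 / 4 = 472.8 m/s

472.8 m/s


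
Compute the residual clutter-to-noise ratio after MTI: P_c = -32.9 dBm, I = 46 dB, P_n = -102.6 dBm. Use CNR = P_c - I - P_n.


CNR = -32.9 - 46 - (-102.6) = 23.7 dB

23.7 dB


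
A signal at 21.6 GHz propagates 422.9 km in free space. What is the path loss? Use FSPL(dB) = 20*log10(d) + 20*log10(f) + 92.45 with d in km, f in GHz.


20*log10(422.9) = 52.52
20*log10(21.6) = 26.69
FSPL = 171.7 dB

171.7 dB


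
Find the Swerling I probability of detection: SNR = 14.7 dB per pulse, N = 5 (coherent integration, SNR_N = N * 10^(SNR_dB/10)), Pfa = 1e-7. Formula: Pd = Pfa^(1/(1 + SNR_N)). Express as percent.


SNR_lin = 10^(14.7/10) = 29.51209
SNR_N = 5 * 29.51209 = 147.56045
1/(1 + SNR_N) = 1/148.56045 = 0.0067313
Pd = (1e-7)^0.0067313 = 0.89718
Pd = 89.7%

89.7%


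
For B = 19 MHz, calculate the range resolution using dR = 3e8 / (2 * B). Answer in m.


dR = 3e8 / (2 * 19000000.0) = 7.89 m

7.89 m


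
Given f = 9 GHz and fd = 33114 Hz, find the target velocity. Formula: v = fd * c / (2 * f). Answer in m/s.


v = 33114 * 3e8 / (2 * 9000000000.0) = 551.9 m/s

551.9 m/s


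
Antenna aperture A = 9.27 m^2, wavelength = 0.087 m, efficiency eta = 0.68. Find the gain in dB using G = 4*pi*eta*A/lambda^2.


G_linear = 4*pi*0.68*9.27/0.087^2 = 10465.5
G_dB = 10*log10(10465.5) = 40.2 dB

40.2 dB


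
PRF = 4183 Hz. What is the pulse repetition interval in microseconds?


PRI = 1/4183 = 0.0002390629 s = 239.1 us

239.1 us


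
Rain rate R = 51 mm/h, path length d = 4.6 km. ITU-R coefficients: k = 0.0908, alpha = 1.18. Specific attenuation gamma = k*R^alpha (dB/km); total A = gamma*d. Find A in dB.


gamma = 0.0908 * 51^1.18 = 9.397637 dB/km
A = 9.397637 * 4.6 = 43.23 dB

43.23 dB


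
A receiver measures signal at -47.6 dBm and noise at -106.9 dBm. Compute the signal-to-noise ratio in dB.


SNR = -47.6 - (-106.9) = 59.3 dB

59.3 dB


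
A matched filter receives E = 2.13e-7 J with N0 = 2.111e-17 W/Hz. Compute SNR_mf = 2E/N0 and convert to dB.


SNR_lin = 2 * 2.13e-7 / 2.111e-17 = 2.018e10
SNR_dB = 10*log10(2.018e10) = 103.0 dB

103.0 dB


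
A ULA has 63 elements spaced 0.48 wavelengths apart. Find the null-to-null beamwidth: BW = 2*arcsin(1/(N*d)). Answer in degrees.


1/(N*d) = 1/(63*0.48) = 0.033069
BW = 2*arcsin(0.033069) = 3.8 degrees

3.8 degrees


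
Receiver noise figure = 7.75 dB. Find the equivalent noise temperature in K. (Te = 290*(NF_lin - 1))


NF_lin = 10^(7.75/10) = 5.956621
Te = 290 * (5.956621 - 1) = 1437.4 K

1437.4 K


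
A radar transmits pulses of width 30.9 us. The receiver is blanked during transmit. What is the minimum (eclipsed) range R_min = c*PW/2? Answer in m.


R_min = 3e8 * 30.9e-6 / 2 = 4635.0 m

4635.0 m


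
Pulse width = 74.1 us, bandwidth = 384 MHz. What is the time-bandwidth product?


TBP = 74.1 * 384 = 28454.4

28454.4


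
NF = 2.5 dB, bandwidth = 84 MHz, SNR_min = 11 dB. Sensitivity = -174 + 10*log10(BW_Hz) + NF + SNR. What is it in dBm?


10*log10(84000000.0) = 79.24
S = -174 + 79.24 + 2.5 + 11 = -81.3 dBm

-81.3 dBm


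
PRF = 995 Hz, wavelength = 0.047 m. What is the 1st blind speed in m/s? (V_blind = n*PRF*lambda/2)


V_blind = 1 * 995 * 0.047 / 2 = 23.4 m/s

23.4 m/s


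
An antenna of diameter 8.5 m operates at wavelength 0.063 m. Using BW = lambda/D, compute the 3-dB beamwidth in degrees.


BW_rad = 0.063 / 8.5 = 0.007412
BW_deg = 0.42 degrees

0.42 degrees


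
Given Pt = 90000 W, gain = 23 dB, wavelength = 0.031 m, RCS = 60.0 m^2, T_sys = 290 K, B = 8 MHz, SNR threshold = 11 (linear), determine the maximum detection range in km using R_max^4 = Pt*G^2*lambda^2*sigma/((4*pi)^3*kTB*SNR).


G_lin = 10^(23/10) = 199.526231
R^4 = 90000 * 199.526231^2 * 0.031^2 * 60.0 / ((4*pi)^3 * 1.38e-23 * 290 * 8000000.0 * 11)
R^4 = 2.95616e17 m^4
R_max = (2.95616e17)^(1/4) = 23317.5 m = 23.3 km

23.3 km


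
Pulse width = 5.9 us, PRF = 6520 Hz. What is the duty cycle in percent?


DC = 5.9e-6 * 6520 * 100 = 3.85%

3.85%


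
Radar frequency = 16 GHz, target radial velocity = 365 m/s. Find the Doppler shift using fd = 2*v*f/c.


fd = 2 * 365 * 16000000000.0 / 3e8 = 38933.3 Hz

38933.3 Hz


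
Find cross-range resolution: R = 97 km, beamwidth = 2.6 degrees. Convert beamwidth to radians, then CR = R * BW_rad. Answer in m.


BW_rad = 0.045378561
CR = 97000 * 0.045378561 = 4401.7 m

4401.7 m


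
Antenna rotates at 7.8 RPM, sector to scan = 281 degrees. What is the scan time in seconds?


t = 281 / (7.8 * 360) * 60 = 6.0 s

6.0 s


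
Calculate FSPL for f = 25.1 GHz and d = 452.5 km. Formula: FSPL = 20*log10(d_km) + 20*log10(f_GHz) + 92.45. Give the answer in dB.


20*log10(452.5) = 53.11
20*log10(25.1) = 27.99
FSPL = 173.6 dB

173.6 dB


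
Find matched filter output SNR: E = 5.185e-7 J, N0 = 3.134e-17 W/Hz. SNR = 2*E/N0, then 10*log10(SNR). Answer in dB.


SNR_lin = 2 * 5.185e-7 / 3.134e-17 = 3.309e10
SNR_dB = 10*log10(3.309e10) = 105.2 dB

105.2 dB


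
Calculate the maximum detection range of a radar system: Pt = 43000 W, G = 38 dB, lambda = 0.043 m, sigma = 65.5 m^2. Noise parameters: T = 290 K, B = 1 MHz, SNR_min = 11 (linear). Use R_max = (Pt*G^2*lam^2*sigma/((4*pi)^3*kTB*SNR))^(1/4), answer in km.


G_lin = 10^(38/10) = 6309.573445
R^4 = 43000 * 6309.573445^2 * 0.043^2 * 65.5 / ((4*pi)^3 * 1.38e-23 * 290 * 1000000.0 * 11)
R^4 = 2.37327e21 m^4
R_max = (2.37327e21)^(1/4) = 220717.5 m = 220.7 km

220.7 km


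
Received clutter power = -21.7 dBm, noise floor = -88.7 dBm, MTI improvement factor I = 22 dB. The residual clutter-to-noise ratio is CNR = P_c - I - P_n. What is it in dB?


CNR = -21.7 - 22 - (-88.7) = 45.0 dB

45.0 dB


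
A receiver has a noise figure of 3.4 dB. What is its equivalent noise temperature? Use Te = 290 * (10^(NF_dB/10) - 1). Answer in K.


NF_lin = 10^(3.4/10) = 2.187762
Te = 290 * (2.187762 - 1) = 344.5 K

344.5 K


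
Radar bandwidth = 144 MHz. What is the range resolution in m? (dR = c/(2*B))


dR = 3e8 / (2 * 144000000.0) = 1.04 m

1.04 m


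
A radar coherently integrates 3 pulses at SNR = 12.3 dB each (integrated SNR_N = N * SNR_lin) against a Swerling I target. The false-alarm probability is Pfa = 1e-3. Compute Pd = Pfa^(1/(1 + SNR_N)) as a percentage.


SNR_lin = 10^(12.3/10) = 16.98244
SNR_N = 3 * 16.98244 = 50.94732
1/(1 + SNR_N) = 1/51.94732 = 0.0192503
Pd = (1e-3)^0.0192503 = 0.87549
Pd = 87.5%

87.5%


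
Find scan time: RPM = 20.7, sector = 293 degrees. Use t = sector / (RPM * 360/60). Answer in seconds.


t = 293 / (20.7 * 360) * 60 = 2.36 s

2.36 s


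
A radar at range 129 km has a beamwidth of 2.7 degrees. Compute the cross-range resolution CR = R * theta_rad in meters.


BW_rad = 0.04712389
CR = 129000 * 0.04712389 = 6079.0 m

6079.0 m


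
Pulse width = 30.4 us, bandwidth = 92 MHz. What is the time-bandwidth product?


TBP = 30.4 * 92 = 2796.8

2796.8


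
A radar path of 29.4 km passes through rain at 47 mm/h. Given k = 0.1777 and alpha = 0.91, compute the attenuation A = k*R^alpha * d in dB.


gamma = 0.1777 * 47^0.91 = 5.906041 dB/km
A = 5.906041 * 29.4 = 173.64 dB

173.64 dB


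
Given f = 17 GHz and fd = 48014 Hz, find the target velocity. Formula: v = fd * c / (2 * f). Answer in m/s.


v = 48014 * 3e8 / (2 * 17000000000.0) = 423.7 m/s

423.7 m/s


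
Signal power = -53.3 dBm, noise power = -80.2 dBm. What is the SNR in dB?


SNR = -53.3 - (-80.2) = 26.9 dB

26.9 dB


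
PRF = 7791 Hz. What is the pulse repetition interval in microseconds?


PRI = 1/7791 = 0.0001283532 s = 128.4 us

128.4 us


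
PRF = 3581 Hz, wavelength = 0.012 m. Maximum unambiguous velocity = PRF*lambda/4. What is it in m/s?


V_ua = 3581 * 0.012 / 4 = 10.7 m/s

10.7 m/s


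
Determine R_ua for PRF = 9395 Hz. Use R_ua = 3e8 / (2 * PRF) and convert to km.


R_ua = 3e8 / (2 * 9395) = 15965.9 m = 16.0 km

16.0 km


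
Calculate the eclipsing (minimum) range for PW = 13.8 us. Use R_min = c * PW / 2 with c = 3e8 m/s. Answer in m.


R_min = 3e8 * 13.8e-6 / 2 = 2070.0 m

2070.0 m


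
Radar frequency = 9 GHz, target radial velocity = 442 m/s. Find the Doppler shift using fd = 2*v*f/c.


fd = 2 * 442 * 9000000000.0 / 3e8 = 26520.0 Hz

26520.0 Hz


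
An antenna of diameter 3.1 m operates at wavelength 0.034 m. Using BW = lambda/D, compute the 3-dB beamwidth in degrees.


BW_rad = 0.034 / 3.1 = 0.010968
BW_deg = 0.63 degrees

0.63 degrees


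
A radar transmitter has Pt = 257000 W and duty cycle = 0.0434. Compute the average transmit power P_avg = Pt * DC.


P_avg = 257000 * 0.0434 = 11153.8 W

11153.8 W


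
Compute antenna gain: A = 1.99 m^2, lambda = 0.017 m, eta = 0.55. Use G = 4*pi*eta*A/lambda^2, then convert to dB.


G_linear = 4*pi*0.55*1.99/0.017^2 = 47591.32
G_dB = 10*log10(47591.32) = 46.8 dB

46.8 dB


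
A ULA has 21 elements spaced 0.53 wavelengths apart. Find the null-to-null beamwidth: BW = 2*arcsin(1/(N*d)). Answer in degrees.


1/(N*d) = 1/(21*0.53) = 0.089847
BW = 2*arcsin(0.089847) = 10.3 degrees

10.3 degrees


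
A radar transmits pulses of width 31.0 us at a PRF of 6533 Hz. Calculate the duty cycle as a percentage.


DC = 31.0e-6 * 6533 * 100 = 20.25%

20.25%


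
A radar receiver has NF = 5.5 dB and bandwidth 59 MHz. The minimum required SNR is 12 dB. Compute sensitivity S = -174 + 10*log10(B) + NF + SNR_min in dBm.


10*log10(59000000.0) = 77.71
S = -174 + 77.71 + 5.5 + 12 = -78.8 dBm

-78.8 dBm


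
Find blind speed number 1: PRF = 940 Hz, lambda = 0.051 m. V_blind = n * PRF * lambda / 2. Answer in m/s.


V_blind = 1 * 940 * 0.051 / 2 = 24.0 m/s

24.0 m/s


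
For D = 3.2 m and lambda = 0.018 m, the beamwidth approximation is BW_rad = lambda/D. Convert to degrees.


BW_rad = 0.018 / 3.2 = 0.005625
BW_deg = 0.32 degrees

0.32 degrees


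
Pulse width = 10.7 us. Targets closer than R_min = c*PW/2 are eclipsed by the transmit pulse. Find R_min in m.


R_min = 3e8 * 10.7e-6 / 2 = 1605.0 m

1605.0 m


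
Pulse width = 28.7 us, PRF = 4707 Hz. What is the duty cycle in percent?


DC = 28.7e-6 * 4707 * 100 = 13.51%

13.51%


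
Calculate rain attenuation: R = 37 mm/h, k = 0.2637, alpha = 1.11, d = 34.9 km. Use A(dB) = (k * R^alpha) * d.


gamma = 0.2637 * 37^1.11 = 14.5149 dB/km
A = 14.5149 * 34.9 = 506.57 dB

506.57 dB


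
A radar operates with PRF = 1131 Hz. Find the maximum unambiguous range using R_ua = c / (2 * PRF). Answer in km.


R_ua = 3e8 / (2 * 1131) = 132626.0 m = 132.6 km

132.6 km


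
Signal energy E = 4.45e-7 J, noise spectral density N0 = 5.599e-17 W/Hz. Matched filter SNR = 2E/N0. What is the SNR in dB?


SNR_lin = 2 * 4.45e-7 / 5.599e-17 = 1.59e10
SNR_dB = 10*log10(1.59e10) = 102.0 dB

102.0 dB


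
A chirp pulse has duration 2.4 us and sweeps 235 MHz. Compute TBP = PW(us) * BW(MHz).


TBP = 2.4 * 235 = 564.0

564.0


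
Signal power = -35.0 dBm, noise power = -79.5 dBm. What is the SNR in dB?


SNR = -35.0 - (-79.5) = 44.5 dB

44.5 dB


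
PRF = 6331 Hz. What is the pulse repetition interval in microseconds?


PRI = 1/6331 = 0.0001579529 s = 158.0 us

158.0 us


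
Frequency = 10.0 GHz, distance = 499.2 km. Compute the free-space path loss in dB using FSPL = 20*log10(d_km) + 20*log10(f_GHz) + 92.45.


20*log10(499.2) = 53.97
20*log10(10.0) = 20.0
FSPL = 166.4 dB

166.4 dB


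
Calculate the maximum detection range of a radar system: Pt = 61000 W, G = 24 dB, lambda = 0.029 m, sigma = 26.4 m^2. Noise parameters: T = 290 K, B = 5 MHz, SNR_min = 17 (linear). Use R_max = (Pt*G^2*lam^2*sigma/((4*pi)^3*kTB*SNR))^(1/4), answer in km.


G_lin = 10^(24/10) = 251.188643
R^4 = 61000 * 251.188643^2 * 0.029^2 * 26.4 / ((4*pi)^3 * 1.38e-23 * 290 * 5000000.0 * 17)
R^4 = 1.26591e17 m^4
R_max = (1.26591e17)^(1/4) = 18862.6 m = 18.9 km

18.9 km


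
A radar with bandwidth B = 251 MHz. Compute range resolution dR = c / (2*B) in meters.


dR = 3e8 / (2 * 251000000.0) = 0.6 m

0.6 m


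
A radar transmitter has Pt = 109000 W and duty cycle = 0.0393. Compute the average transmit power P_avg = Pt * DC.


P_avg = 109000 * 0.0393 = 4283.7 W

4283.7 W


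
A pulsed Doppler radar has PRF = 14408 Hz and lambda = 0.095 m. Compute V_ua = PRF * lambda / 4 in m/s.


V_ua = 14408 * 0.095 / 4 = 342.2 m/s

342.2 m/s


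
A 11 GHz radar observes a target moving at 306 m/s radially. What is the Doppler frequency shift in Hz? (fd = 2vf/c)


fd = 2 * 306 * 11000000000.0 / 3e8 = 22440.0 Hz

22440.0 Hz


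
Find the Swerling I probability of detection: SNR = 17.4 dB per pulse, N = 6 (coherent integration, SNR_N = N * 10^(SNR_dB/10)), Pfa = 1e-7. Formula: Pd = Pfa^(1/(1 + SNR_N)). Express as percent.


SNR_lin = 10^(17.4/10) = 54.95409
SNR_N = 6 * 54.95409 = 329.72454
1/(1 + SNR_N) = 1/330.72454 = 0.0030237
Pd = (1e-7)^0.0030237 = 0.95243
Pd = 95.2%

95.2%


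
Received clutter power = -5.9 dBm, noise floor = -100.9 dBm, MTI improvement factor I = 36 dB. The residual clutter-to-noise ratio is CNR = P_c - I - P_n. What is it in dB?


CNR = -5.9 - 36 - (-100.9) = 59.0 dB

59.0 dB


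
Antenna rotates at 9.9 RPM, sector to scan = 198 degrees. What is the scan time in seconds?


t = 198 / (9.9 * 360) * 60 = 3.33 s

3.33 s


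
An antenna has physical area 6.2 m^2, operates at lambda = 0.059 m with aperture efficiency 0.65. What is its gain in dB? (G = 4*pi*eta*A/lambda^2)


G_linear = 4*pi*0.65*6.2/0.059^2 = 14548.25
G_dB = 10*log10(14548.25) = 41.6 dB

41.6 dB


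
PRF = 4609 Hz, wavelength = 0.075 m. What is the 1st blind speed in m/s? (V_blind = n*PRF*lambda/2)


V_blind = 1 * 4609 * 0.075 / 2 = 172.8 m/s

172.8 m/s


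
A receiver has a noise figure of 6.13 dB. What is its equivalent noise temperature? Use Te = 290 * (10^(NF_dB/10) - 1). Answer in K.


NF_lin = 10^(6.13/10) = 4.102041
Te = 290 * (4.102041 - 1) = 899.6 K

899.6 K


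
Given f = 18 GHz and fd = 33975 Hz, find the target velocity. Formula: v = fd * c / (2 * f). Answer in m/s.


v = 33975 * 3e8 / (2 * 18000000000.0) = 283.1 m/s

283.1 m/s


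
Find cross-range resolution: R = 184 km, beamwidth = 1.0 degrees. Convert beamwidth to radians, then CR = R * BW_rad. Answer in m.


BW_rad = 0.017453293
CR = 184000 * 0.017453293 = 3211.4 m

3211.4 m


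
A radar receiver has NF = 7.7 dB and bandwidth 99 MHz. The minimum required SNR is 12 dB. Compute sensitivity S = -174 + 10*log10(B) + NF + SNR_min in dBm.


10*log10(99000000.0) = 79.96
S = -174 + 79.96 + 7.7 + 12 = -74.3 dBm

-74.3 dBm


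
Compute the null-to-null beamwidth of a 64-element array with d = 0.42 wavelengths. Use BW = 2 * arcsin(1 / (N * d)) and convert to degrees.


1/(N*d) = 1/(64*0.42) = 0.037202
BW = 2*arcsin(0.037202) = 4.3 degrees

4.3 degrees


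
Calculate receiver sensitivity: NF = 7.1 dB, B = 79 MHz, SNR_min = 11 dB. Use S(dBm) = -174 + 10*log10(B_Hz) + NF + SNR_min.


10*log10(79000000.0) = 78.98
S = -174 + 78.98 + 7.1 + 11 = -76.9 dBm

-76.9 dBm


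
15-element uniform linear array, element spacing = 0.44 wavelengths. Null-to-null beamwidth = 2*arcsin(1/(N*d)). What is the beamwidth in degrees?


1/(N*d) = 1/(15*0.44) = 0.151515
BW = 2*arcsin(0.151515) = 17.4 degrees

17.4 degrees


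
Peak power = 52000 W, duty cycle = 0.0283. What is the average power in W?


P_avg = 52000 * 0.0283 = 1471.6 W

1471.6 W


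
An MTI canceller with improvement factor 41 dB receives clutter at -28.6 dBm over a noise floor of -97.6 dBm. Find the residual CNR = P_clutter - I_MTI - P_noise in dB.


CNR = -28.6 - 41 - (-97.6) = 28.0 dB

28.0 dB


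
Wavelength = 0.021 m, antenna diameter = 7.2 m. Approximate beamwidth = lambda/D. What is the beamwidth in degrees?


BW_rad = 0.021 / 7.2 = 0.002917
BW_deg = 0.17 degrees

0.17 degrees


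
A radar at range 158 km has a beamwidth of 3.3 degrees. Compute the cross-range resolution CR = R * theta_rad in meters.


BW_rad = 0.057595865
CR = 158000 * 0.057595865 = 9100.1 m

9100.1 m


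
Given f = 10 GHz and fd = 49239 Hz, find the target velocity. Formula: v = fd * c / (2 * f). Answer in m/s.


v = 49239 * 3e8 / (2 * 10000000000.0) = 738.6 m/s

738.6 m/s


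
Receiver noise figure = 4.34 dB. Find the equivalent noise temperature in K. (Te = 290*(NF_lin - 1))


NF_lin = 10^(4.34/10) = 2.716439
Te = 290 * (2.716439 - 1) = 497.8 K

497.8 K


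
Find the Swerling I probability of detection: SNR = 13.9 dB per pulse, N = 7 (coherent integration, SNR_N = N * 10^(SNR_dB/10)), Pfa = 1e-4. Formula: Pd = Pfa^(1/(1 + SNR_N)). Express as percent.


SNR_lin = 10^(13.9/10) = 24.54709
SNR_N = 7 * 24.54709 = 171.82963
1/(1 + SNR_N) = 1/172.82963 = 0.005786
Pd = (1e-4)^0.005786 = 0.9481
Pd = 94.8%

94.8%


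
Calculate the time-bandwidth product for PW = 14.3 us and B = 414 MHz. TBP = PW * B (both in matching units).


TBP = 14.3 * 414 = 5920.2

5920.2


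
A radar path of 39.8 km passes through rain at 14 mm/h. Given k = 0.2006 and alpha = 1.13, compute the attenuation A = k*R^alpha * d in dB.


gamma = 0.2006 * 14^1.13 = 3.957816 dB/km
A = 3.957816 * 39.8 = 157.52 dB

157.52 dB


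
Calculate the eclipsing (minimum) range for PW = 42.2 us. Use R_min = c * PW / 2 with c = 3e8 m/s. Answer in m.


R_min = 3e8 * 42.2e-6 / 2 = 6330.0 m

6330.0 m


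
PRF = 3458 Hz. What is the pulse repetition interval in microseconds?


PRI = 1/3458 = 0.0002891845 s = 289.2 us

289.2 us


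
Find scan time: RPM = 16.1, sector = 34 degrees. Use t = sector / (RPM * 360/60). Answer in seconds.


t = 34 / (16.1 * 360) * 60 = 0.35 s

0.35 s


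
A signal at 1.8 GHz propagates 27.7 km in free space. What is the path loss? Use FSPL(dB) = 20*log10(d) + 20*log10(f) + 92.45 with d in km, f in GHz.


20*log10(27.7) = 28.85
20*log10(1.8) = 5.11
FSPL = 126.4 dB

126.4 dB


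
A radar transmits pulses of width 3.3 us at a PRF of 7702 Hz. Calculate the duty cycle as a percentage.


DC = 3.3e-6 * 7702 * 100 = 2.54%

2.54%


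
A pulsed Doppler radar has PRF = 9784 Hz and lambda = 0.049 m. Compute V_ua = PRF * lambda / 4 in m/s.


V_ua = 9784 * 0.049 / 4 = 119.9 m/s

119.9 m/s


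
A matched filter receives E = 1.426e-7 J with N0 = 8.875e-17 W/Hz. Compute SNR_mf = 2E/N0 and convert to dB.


SNR_lin = 2 * 1.426e-7 / 8.875e-17 = 3.214e9
SNR_dB = 10*log10(3.214e9) = 95.1 dB

95.1 dB


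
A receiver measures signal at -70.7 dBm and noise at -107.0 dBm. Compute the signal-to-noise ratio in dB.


SNR = -70.7 - (-107.0) = 36.3 dB

36.3 dB


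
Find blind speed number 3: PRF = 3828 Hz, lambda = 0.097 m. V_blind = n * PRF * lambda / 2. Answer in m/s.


V_blind = 3 * 3828 * 0.097 / 2 = 557.0 m/s

557.0 m/s


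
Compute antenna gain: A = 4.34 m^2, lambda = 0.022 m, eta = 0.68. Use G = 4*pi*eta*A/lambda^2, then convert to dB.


G_linear = 4*pi*0.68*4.34/0.022^2 = 76623.7
G_dB = 10*log10(76623.7) = 48.8 dB

48.8 dB


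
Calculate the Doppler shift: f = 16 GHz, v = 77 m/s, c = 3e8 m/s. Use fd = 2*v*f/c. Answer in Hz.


fd = 2 * 77 * 16000000000.0 / 3e8 = 8213.3 Hz

8213.3 Hz


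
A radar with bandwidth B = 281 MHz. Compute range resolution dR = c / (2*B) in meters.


dR = 3e8 / (2 * 281000000.0) = 0.53 m

0.53 m


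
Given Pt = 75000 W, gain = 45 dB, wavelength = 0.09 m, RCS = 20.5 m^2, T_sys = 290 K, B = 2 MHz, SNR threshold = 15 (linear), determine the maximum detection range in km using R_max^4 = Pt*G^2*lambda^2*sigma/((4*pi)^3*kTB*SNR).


G_lin = 10^(45/10) = 31622.776602
R^4 = 75000 * 31622.776602^2 * 0.09^2 * 20.5 / ((4*pi)^3 * 1.38e-23 * 290 * 2000000.0 * 15)
R^4 = 5.22724e22 m^4
R_max = (5.22724e22)^(1/4) = 478154.3 m = 478.2 km

478.2 km


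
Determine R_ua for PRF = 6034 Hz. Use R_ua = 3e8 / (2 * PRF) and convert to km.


R_ua = 3e8 / (2 * 6034) = 24859.1 m = 24.9 km

24.9 km


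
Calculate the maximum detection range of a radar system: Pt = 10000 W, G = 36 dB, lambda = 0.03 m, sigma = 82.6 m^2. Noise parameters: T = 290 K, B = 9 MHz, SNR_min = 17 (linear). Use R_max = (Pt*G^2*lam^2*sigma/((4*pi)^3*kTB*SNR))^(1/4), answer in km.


G_lin = 10^(36/10) = 3981.071706
R^4 = 10000 * 3981.071706^2 * 0.03^2 * 82.6 / ((4*pi)^3 * 1.38e-23 * 290 * 9000000.0 * 17)
R^4 = 9.69671e18 m^4
R_max = (9.69671e18)^(1/4) = 55802.8 m = 55.8 km

55.8 km


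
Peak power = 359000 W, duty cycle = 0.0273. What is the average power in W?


P_avg = 359000 * 0.0273 = 9800.7 W

9800.7 W


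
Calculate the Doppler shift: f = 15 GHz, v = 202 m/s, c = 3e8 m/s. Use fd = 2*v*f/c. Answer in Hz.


fd = 2 * 202 * 15000000000.0 / 3e8 = 20200.0 Hz

20200.0 Hz


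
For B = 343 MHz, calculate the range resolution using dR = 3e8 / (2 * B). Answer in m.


dR = 3e8 / (2 * 343000000.0) = 0.44 m

0.44 m


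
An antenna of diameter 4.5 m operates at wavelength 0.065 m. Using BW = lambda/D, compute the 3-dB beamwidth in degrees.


BW_rad = 0.065 / 4.5 = 0.014444
BW_deg = 0.83 degrees

0.83 degrees


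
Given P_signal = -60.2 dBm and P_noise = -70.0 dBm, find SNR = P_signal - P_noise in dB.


SNR = -60.2 - (-70.0) = 9.8 dB

9.8 dB


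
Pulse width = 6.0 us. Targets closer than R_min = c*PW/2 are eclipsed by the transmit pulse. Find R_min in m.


R_min = 3e8 * 6.0e-6 / 2 = 900.0 m

900.0 m


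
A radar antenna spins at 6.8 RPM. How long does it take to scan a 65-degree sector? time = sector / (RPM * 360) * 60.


t = 65 / (6.8 * 360) * 60 = 1.59 s

1.59 s


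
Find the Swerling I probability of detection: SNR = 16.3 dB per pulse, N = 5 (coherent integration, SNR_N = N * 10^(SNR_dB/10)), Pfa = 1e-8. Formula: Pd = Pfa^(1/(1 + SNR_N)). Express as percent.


SNR_lin = 10^(16.3/10) = 42.65795
SNR_N = 5 * 42.65795 = 213.28975
1/(1 + SNR_N) = 1/214.28975 = 0.0046666
Pd = (1e-8)^0.0046666 = 0.91763
Pd = 91.8%

91.8%


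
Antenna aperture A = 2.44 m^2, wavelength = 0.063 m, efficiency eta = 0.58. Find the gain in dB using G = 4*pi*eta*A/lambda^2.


G_linear = 4*pi*0.58*2.44/0.063^2 = 4480.71
G_dB = 10*log10(4480.71) = 36.5 dB

36.5 dB


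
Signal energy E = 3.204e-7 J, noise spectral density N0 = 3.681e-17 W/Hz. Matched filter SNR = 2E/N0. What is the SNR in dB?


SNR_lin = 2 * 3.204e-7 / 3.681e-17 = 1.741e10
SNR_dB = 10*log10(1.741e10) = 102.4 dB

102.4 dB


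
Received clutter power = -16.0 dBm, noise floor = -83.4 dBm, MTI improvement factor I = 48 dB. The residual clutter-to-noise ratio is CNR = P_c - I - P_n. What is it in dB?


CNR = -16.0 - 48 - (-83.4) = 19.4 dB

19.4 dB


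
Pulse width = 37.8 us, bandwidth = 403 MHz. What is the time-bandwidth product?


TBP = 37.8 * 403 = 15233.4

15233.4


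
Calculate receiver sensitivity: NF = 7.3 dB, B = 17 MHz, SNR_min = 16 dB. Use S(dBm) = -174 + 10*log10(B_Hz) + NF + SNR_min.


10*log10(17000000.0) = 72.3
S = -174 + 72.3 + 7.3 + 16 = -78.4 dBm

-78.4 dBm


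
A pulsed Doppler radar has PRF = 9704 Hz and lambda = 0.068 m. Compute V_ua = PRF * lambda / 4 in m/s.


V_ua = 9704 * 0.068 / 4 = 165.0 m/s

165.0 m/s


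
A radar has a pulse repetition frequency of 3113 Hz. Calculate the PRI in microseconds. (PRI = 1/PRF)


PRI = 1/3113 = 0.0003212335 s = 321.2 us

321.2 us


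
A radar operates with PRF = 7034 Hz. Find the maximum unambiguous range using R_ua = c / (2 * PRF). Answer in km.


R_ua = 3e8 / (2 * 7034) = 21325.0 m = 21.3 km

21.3 km


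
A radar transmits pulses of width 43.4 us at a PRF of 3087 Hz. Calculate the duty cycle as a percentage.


DC = 43.4e-6 * 3087 * 100 = 13.4%

13.4%


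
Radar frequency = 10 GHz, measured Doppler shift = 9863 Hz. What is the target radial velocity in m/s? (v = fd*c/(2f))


v = 9863 * 3e8 / (2 * 10000000000.0) = 147.9 m/s

147.9 m/s


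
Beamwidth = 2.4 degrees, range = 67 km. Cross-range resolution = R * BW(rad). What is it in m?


BW_rad = 0.041887902
CR = 67000 * 0.041887902 = 2806.5 m

2806.5 m


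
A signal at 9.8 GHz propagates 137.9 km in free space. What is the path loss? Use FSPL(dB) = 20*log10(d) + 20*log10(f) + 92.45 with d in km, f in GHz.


20*log10(137.9) = 42.79
20*log10(9.8) = 19.82
FSPL = 155.1 dB

155.1 dB


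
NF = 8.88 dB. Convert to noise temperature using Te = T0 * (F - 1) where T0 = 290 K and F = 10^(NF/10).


NF_lin = 10^(8.88/10) = 7.726806
Te = 290 * (7.726806 - 1) = 1950.8 K

1950.8 K


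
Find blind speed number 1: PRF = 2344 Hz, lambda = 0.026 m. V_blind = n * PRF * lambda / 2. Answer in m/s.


V_blind = 1 * 2344 * 0.026 / 2 = 30.5 m/s

30.5 m/s


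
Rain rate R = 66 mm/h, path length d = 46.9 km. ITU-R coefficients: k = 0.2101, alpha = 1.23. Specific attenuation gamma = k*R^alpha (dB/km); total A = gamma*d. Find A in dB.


gamma = 0.2101 * 66^1.23 = 36.346709 dB/km
A = 36.346709 * 46.9 = 1704.66 dB

1704.66 dB


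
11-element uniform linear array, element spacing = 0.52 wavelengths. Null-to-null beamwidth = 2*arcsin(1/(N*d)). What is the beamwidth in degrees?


1/(N*d) = 1/(11*0.52) = 0.174825
BW = 2*arcsin(0.174825) = 20.1 degrees

20.1 degrees


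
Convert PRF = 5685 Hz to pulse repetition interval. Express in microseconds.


PRI = 1/5685 = 0.0001759015 s = 175.9 us

175.9 us


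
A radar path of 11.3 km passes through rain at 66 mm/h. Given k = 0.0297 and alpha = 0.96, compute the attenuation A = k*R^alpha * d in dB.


gamma = 0.0297 * 66^0.96 = 1.657748 dB/km
A = 1.657748 * 11.3 = 18.73 dB

18.73 dB


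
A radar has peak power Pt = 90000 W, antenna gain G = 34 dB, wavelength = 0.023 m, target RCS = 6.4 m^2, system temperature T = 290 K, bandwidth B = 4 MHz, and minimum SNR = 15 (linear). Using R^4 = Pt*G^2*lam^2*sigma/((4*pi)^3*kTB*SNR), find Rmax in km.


G_lin = 10^(34/10) = 2511.886432
R^4 = 90000 * 2511.886432^2 * 0.023^2 * 6.4 / ((4*pi)^3 * 1.38e-23 * 290 * 4000000.0 * 15)
R^4 = 4.03478e18 m^4
R_max = (4.03478e18)^(1/4) = 44818.3 m = 44.8 km

44.8 km


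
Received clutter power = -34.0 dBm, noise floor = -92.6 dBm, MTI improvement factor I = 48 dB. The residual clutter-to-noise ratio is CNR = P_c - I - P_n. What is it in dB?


CNR = -34.0 - 48 - (-92.6) = 10.6 dB

10.6 dB


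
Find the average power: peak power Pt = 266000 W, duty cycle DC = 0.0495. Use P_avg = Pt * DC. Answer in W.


P_avg = 266000 * 0.0495 = 13167.0 W

13167.0 W


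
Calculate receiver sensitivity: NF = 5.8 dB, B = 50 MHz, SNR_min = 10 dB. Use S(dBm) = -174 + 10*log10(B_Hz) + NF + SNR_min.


10*log10(50000000.0) = 76.99
S = -174 + 76.99 + 5.8 + 10 = -81.2 dBm

-81.2 dBm


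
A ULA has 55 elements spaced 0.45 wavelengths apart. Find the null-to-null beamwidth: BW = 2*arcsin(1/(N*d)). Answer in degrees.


1/(N*d) = 1/(55*0.45) = 0.040404
BW = 2*arcsin(0.040404) = 4.6 degrees

4.6 degrees


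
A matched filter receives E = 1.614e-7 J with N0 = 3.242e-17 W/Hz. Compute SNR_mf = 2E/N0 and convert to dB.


SNR_lin = 2 * 1.614e-7 / 3.242e-17 = 9.957e9
SNR_dB = 10*log10(9.957e9) = 100.0 dB

100.0 dB


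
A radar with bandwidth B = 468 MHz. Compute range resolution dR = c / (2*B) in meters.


dR = 3e8 / (2 * 468000000.0) = 0.32 m

0.32 m


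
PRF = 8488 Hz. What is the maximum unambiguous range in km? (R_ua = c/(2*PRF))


R_ua = 3e8 / (2 * 8488) = 17672.0 m = 17.7 km

17.7 km


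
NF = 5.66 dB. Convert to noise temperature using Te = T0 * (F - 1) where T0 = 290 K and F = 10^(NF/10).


NF_lin = 10^(5.66/10) = 3.68129
Te = 290 * (3.68129 - 1) = 777.6 K

777.6 K


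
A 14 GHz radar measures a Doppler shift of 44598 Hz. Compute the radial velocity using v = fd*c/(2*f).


v = 44598 * 3e8 / (2 * 14000000000.0) = 477.8 m/s

477.8 m/s


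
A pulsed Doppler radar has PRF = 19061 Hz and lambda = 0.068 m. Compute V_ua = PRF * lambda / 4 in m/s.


V_ua = 19061 * 0.068 / 4 = 324.0 m/s

324.0 m/s


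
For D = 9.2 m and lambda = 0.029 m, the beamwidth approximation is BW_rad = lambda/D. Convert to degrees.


BW_rad = 0.029 / 9.2 = 0.003152
BW_deg = 0.18 degrees

0.18 degrees


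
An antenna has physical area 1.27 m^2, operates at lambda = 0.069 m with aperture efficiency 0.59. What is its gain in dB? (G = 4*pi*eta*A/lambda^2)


G_linear = 4*pi*0.59*1.27/0.069^2 = 1977.73
G_dB = 10*log10(1977.73) = 33.0 dB

33.0 dB


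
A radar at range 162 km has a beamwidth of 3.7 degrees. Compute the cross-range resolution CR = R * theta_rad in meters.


BW_rad = 0.064577182
CR = 162000 * 0.064577182 = 10461.5 m

10461.5 m


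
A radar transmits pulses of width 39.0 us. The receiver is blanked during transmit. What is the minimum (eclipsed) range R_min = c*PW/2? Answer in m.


R_min = 3e8 * 39.0e-6 / 2 = 5850.0 m

5850.0 m


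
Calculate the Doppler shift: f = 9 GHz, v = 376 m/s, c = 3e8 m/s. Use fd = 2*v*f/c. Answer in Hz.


fd = 2 * 376 * 9000000000.0 / 3e8 = 22560.0 Hz

22560.0 Hz


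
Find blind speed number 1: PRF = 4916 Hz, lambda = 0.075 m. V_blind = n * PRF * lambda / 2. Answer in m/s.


V_blind = 1 * 4916 * 0.075 / 2 = 184.4 m/s

184.4 m/s


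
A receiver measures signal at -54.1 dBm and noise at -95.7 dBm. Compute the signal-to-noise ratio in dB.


SNR = -54.1 - (-95.7) = 41.6 dB

41.6 dB


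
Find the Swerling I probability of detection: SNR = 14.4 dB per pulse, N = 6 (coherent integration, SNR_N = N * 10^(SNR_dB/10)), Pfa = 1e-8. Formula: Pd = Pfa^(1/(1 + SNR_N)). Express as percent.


SNR_lin = 10^(14.4/10) = 27.54229
SNR_N = 6 * 27.54229 = 165.25374
1/(1 + SNR_N) = 1/166.25374 = 0.0060149
Pd = (1e-8)^0.0060149 = 0.89512
Pd = 89.5%

89.5%


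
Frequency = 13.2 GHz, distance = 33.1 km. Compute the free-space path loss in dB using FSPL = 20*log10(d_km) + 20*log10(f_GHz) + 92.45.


20*log10(33.1) = 30.4
20*log10(13.2) = 22.41
FSPL = 145.3 dB

145.3 dB


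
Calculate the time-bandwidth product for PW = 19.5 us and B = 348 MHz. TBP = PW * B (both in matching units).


TBP = 19.5 * 348 = 6786.0

6786.0


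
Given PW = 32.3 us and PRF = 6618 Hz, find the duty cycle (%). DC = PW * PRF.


DC = 32.3e-6 * 6618 * 100 = 21.38%

21.38%


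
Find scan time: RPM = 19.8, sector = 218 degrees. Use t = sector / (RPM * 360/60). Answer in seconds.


t = 218 / (19.8 * 360) * 60 = 1.84 s

1.84 s


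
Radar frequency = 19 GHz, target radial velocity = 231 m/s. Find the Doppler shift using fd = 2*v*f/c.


fd = 2 * 231 * 19000000000.0 / 3e8 = 29260.0 Hz

29260.0 Hz


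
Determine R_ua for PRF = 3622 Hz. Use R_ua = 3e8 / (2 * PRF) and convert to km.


R_ua = 3e8 / (2 * 3622) = 41413.6 m = 41.4 km

41.4 km


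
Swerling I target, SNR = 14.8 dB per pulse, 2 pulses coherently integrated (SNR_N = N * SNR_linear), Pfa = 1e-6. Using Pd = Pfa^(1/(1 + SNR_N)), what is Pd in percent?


SNR_lin = 10^(14.8/10) = 30.19952
SNR_N = 2 * 30.19952 = 60.39904
1/(1 + SNR_N) = 1/61.39904 = 0.0162869
Pd = (1e-6)^0.0162869 = 0.79851
Pd = 79.9%

79.9%
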